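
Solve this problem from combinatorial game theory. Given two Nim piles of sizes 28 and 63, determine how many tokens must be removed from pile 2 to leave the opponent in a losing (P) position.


Piles: 28 and 63
Current XOR: 28 XOR 63 = 35 (non-zero, so this is an N-position).
To make the XOR zero, we need to find a move that balances the piles.
For pile 2 (size 63): target = 63 XOR 35 = 28
We reduce pile 2 from 63 to 28.
Tokens removed: 63 - 28 = 35
Verification: 28 XOR 28 = 0

35


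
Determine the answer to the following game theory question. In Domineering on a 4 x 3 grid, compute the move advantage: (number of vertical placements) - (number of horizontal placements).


Board is 4 x 3 (rows x cols).
Left (vertical) placements: (rows-1) * cols = 3 * 3 = 9
Right (horizontal) placements: rows * (cols-1) = 4 * 2 = 8
Advantage = Left - Right = 9 - 8 = 1

1


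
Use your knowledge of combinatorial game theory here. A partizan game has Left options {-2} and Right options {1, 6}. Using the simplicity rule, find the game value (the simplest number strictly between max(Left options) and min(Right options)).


Left options: {-2}, max = -2
Right options: {1, 6}, min = 1
All options are numbers and max(Left) < min(Right), so by the simplicity theorem the value is the simplest (earliest-born) number strictly between -2 and 1.
Integers -1 through 0 all lie strictly between -2 and 1.
Among integers, the simplest (lowest birthday = smallest |n|; 0 is born on day 0, +-n on day n) is 0.
No non-integer in the interval can be simpler: if x is a non-integer in the interval, then floor(x) or ceil(x) also lies in the interval (the interval contains an integer), and both are proper prefixes of x's sign expansion, i.e. born earlier. So the game value is 0.
Game value = 0

0


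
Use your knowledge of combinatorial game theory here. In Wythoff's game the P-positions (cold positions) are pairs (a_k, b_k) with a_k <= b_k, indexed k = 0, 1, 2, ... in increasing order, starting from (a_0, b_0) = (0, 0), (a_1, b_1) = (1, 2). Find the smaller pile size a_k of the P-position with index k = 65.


By Wythoff's theorem, a_k = floor(k * phi) and b_k = floor(k * phi^2) = a_k + k, where phi = (1 + sqrt(5))/2 is the golden ratio.
phi = (1 + sqrt(5))/2 = 1.618034
k = 65
k * phi = 65 * 1.618034 = 105.172209
a_65 = floor(k * phi) = 105

105


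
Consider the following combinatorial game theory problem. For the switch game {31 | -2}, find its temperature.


The game is {31 | -2}, a switch {a | b} with numbers a > b.
Cooling {a | b} by t gives {a - t | b + t}, which stops being hot when a - t = b + t, i.e. at t = (a - b)/2. So the temperature of a switch is (a - b)/2.
Temperature = (Left option - Right option) / 2
= (31 - (-2)) / 2
= 33 / 2
= 33/2

33/2


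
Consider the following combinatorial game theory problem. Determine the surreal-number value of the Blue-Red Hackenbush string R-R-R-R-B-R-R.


Edges (from ground): R-R-R-R-B-R-R
By Berlekamp's sign-expansion rule, a Blue-Red Hackenbush stalk has the value of the surreal number whose sign sequence is the edge sequence with B -> + and R -> -.
Sign sequence: ----+--
Trace the sign expansion in the surreal number tree, starting from 0:
Edge 1: R (sign -) -> bounds (-inf, 0), value = -1
Edge 2: R (sign -) -> bounds (-inf, -1), value = -2
Edge 3: R (sign -) -> bounds (-inf, -2), value = -3
Edge 4: R (sign -) -> bounds (-inf, -3), value = -4
Edge 5: B (sign +) -> bounds (-4, -3), value = -7/2
Edge 6: R (sign -) -> bounds (-4, -7/2), value = -15/4
Edge 7: R (sign -) -> bounds (-4, -15/4), value = -31/8
Game value = -31/8

-31/8


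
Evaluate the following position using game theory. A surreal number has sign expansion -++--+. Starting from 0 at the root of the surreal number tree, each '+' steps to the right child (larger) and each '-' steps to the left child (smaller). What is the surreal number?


Sign expansion: -++--+
Rule: track bounds (lo, hi), initially (-inf, +inf). On '+', the current value becomes lo and we move to the simplest number in (value, hi): value + 1 if hi = +inf, otherwise the midpoint (value + hi)/2. On '-', the current value becomes hi and we move to value - 1 if lo = -inf, otherwise the midpoint (lo + value)/2.
Start at 0.
Step 1: sign = -, move left. Bounds: (-inf, 0). Value = -1
Step 2: sign = +, move right. Bounds: (-1, 0). Value = -1/2
Step 3: sign = +, move right. Bounds: (-1/2, 0). Value = -1/4
Step 4: sign = -, move left. Bounds: (-1/2, -1/4). Value = -3/8
Step 5: sign = -, move left. Bounds: (-1/2, -3/8). Value = -7/16
Step 6: sign = +, move right. Bounds: (-7/16, -3/8). Value = -13/32
The surreal number with sign expansion -++--+ is -13/32.

-13/32


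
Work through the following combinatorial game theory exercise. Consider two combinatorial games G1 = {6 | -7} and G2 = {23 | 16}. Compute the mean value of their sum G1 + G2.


G1 = {6 | -7}, G2 = {23 | 16}
Each is a switch {a | b} with numbers a > b; its mean value is (a + b)/2, and mean value is additive over game sums: m(G1 + G2) = m(G1) + m(G2).
Mean of G1 = (6 + (-7))/2 = -1/2 = -1/2
Mean of G2 = (23 + (16))/2 = 39/2 = 39/2
Mean of G1 + G2 = -1/2 + 39/2 = 19

19


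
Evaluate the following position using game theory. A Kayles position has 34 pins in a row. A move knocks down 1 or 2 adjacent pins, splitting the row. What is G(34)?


Kayles: a move removes 1 or 2 adjacent pins from a contiguous row.
Removing pins from a row of k leaves two independent rows (a, b) with a + b = k - 1 (one pin) or a + b = k - 2 (two pins); an end removal gives a = 0.
By Sprague-Grundy, G(k) = mex{ G(a) XOR G(b) } over all these splits. G(0) = 0.
G(1): splits (0,0):0^0=0 -> mex({0}) = 1
G(2): splits (0,1):0^1=1 (0,0):0^0=0 -> mex({0, 1}) = 2
G(3): splits (0,2):0^2=2 (1,1):1^1=0 (0,1):0^1=1 -> mex({0, 1, 2}) = 3
G(4): splits (0,3):0^3=3 (1,2):1^2=3 (0,2):0^2=2 (1,1):1^1=0 -> mex({0, 2, 3}) = 1
G(5): splits (0,4):0^1=1 (1,3):1^3=2 (2,2):2^2=0 (0,3):0^3=3 (1,2):1^2=3 -> mex({0, 1, 2, 3}) = 4
G(6) = mex({0, 1, 2, 4}) = 3
G(7) = mex({0, 1, 3, 4, 5}) = 2
G(8) = mex({0, 2, 3, 5, 6}) = 1
G(9) = mex({0, 1, 2, 3, 6, 7}) = 4
G(10) = mex({0, 1, 3, 4, 5, 7}) = 2
G(11) = mex({0, 1, 2, 3, 4, 5}) = 6
G(12) = mex({0, 1, 2, 3, 5, 6, 7}) = 4
G(13) = mex({0, 2, 3, 4, 6, 7}) = 1
G(14) = mex({0, 1, 4, 5, 6, 7}) = 2
G(15) = mex({0, 1, 2, 3, 4, 5, 6}) = 7
G(16) = mex({0, 2, 3, 5, 6, 7}) = 1
G(17) = mex({0, 1, 2, 3, 5, 6, 7}) = 4
G(18) = mex({0, 1, 2, 4, 5, 6}) = 3
G(19) = mex({0, 1, 3, 4, 5, 7}) = 2
G(20) = mex({0, 2, 3, 4, 5, 6, 7}) = 1
G(21) = mex({0, 1, 2, 3, 5, 6, 7}) = 4
G(22) = mex({0, 1, 2, 3, 4, 5, 7}) = 6
G(23) = mex({0, 1, 2, 3, 4, 5, 6}) = 7
G(24) = mex({0, 1, 2, 3, 5, 6, 7}) = 4
G(25) = mex({0, 2, 3, 4, 6, 7}) = 1
G(26) = mex({0, 1, 3, 4, 5, 6, 7}) = 2
G(27) = mex({0, 1, 2, 3, 4, 5, 6, 7}) = 8
G(28) = mex({0, 1, 2, 3, 4, 6, 7, 8}) = 5
G(29) = mex({0, 1, 2, 3, 5, 6, 7, 8, 9}) = 4
G(30) = mex({0, 1, 2, 3, 4, 5, 6, 9, 10}) = 7
G(31) = mex({0, 1, 3, 4, 5, 7, 10, 11}) = 2
G(32) = mex({0, 2, 3, 4, 5, 6, 7, 9, 11}) = 1
G(33) = mex({0, 1, 2, 3, 4, 5, 6, 7, 9, 12}) = 8
G(34) = mex({0, 1, 2, 3, 4, 5, 7, 8, 11, 12}) = 6
Therefore G(34) = 6.

6


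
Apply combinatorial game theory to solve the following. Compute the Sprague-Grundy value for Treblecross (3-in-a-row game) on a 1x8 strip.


Treblecross: place X on empty cells; 3-in-a-row wins.
Playing within two cells of an existing X lets the opponent win at once, so sensible play treats the cells i-2..i+2 around each X as dead. The player left with no safe cell loses, so this is a normal-play take-away game on strips of safe cells.
Placing X at cell i (0-indexed) of a strip of k safe cells leaves independent strips of sizes max(0, i-2) and max(0, k-i-3). Hence G(k) = mex{ G(max(0,i-2)) XOR G(max(0,k-i-3)) : 0 <= i < k }, with G(0) = 0.
G(1): splits (0,0):0^0=0 -> mex({0}) = 1
G(2): splits (0,0):0^0=0 -> mex({0}) = 1
G(3): splits (0,0):0^0=0 -> mex({0}) = 1
G(4): splits (0,1):0^1=1 (0,0):0^0=0 -> mex({0, 1}) = 2
G(5): splits (0,2):0^1=1 (0,1):0^1=1 (0,0):0^0=0 -> mex({0, 1}) = 2
G(6) = mex({1}) = 0
G(7) = mex({0, 1, 2}) = 3
G(8) = mex({0, 1, 2}) = 3
Therefore G(8) = 3.

3


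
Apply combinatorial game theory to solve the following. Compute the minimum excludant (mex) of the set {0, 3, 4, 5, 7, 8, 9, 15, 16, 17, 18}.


Set = {0, 3, 4, 5, 7, 8, 9, 15, 16, 17, 18}
0 is in the set.
1 is NOT in the set. This is the mex.
mex = 1

1


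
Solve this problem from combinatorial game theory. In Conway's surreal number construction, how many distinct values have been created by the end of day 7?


Day 0: {|} = 0 is born. Count = 1.
Day n: the number of surreal numbers born by day n is 2^(n+1) - 1.
By day 0: 2^1 - 1 = 1
By day 1: 2^2 - 1 = 3
By day 2: 2^3 - 1 = 7
By day 3: 2^4 - 1 = 15
By day 4: 2^5 - 1 = 31
By day 5: 2^6 - 1 = 63
By day 6: 2^7 - 1 = 127
By day 7: 2^8 - 1 = 255
By day 7: 255 surreal numbers.

255


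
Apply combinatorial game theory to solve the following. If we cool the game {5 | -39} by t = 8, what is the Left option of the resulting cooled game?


Original game: {5 | -39} (a switch {a | b} with a > b).
Cooling by t (for t below the temperature (a - b)/2 = 22) taxes each move by t: {a | b} cooled by t is {a - t | b + t}.
Cooling amount: t = 8
Cooled Left option: 5 - 8 = -3
Cooled Right option: -39 + 8 = -31
Cooled game: {-3 | -31}
Left option = -3

-3


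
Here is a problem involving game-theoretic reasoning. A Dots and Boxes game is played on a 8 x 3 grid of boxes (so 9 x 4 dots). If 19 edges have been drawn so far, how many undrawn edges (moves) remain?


Grid: 8 x 3 boxes, i.e. 9 rows and 4 columns of dots.
Horizontal edges: (rows + 1) * cols = 9 * 3 = 27
Vertical edges: rows * (cols + 1) = 8 * 4 = 32
Total edges: 27 + 32 = 59
Edges drawn: 19
Remaining: 59 - 19 = 40

40


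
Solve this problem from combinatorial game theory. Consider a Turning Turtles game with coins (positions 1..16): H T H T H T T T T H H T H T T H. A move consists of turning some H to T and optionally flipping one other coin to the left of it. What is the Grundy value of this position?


Coins: H T H T H T T T T H H T H T T H
Key fact: a single head at position k behaves exactly like a Nim heap of size k (turning it to T and optionally flipping a coin at j < k corresponds to moving the heap from k to j, or to 0), and heads combine as a disjunctive sum (two heads at the same place would cancel, matching j XOR j = 0). So the Nim-value is the XOR of the 1-indexed positions of the heads.
Face-up positions (1-indexed): [1, 3, 5, 10, 11, 13, 16]
XOR 0 with 1: 0 XOR 1 = 1
XOR 1 with 3: 1 XOR 3 = 2
XOR 2 with 5: 2 XOR 5 = 7
XOR 7 with 10: 7 XOR 10 = 13
XOR 13 with 11: 13 XOR 11 = 6
XOR 6 with 13: 6 XOR 13 = 11
XOR 11 with 16: 11 XOR 16 = 27
Nim-value = 27

27


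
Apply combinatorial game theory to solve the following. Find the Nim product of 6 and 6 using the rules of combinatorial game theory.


Nim multiplication is bilinear over XOR: (u XOR v) * w = (u*w) XOR (v*w).
So we split each operand into its bit components and XOR the pairwise Nim products.
6 = 2 + 4 (as XOR of powers of 2).
6 = 2 + 4 (as XOR of powers of 2).
Using the standard Nim-product table on single bits:
  2*2 = 3,   2*4 = 8,   2*8 = 12,
  4*4 = 6,   4*8 = 11,  8*8 = 13,
and  1*x = x (identity), k*l = l*k (commutative).
Pairwise Nim products:
  2 * 2 = 3
  2 * 4 = 8
  4 * 2 = 8
  4 * 4 = 6
XOR them: 3 XOR 8 XOR 8 XOR 6 = 5.
Result: 6 * 6 = 5 (in Nim).

5


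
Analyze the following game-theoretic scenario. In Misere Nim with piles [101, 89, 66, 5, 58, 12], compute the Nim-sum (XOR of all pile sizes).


We need the XOR (exclusive or) of all pile sizes.
After XOR-ing pile 1 (size 101): 0 XOR 101 = 101
After XOR-ing pile 2 (size 89): 101 XOR 89 = 60
After XOR-ing pile 3 (size 66): 60 XOR 66 = 126
After XOR-ing pile 4 (size 5): 126 XOR 5 = 123
After XOR-ing pile 5 (size 58): 123 XOR 58 = 65
After XOR-ing pile 6 (size 12): 65 XOR 12 = 77
The Nim-value of this position is 77.

77


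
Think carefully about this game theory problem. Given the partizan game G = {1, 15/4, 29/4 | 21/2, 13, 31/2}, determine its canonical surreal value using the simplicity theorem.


Left options: {1, 15/4, 29/4}, max = 29/4
Right options: {21/2, 13, 31/2}, min = 21/2
All options are numbers and max(Left) < min(Right), so by the simplicity theorem the value is the simplest (earliest-born) number strictly between 29/4 and 21/2.
Integers 8 through 10 all lie strictly between 29/4 and 21/2.
Among integers, the simplest (lowest birthday = smallest |n|; 0 is born on day 0, +-n on day n) is 8.
No non-integer in the interval can be simpler: if x is a non-integer in the interval, then floor(x) or ceil(x) also lies in the interval (the interval contains an integer), and both are proper prefixes of x's sign expansion, i.e. born earlier. So the game value is 8.
Game value = 8

8


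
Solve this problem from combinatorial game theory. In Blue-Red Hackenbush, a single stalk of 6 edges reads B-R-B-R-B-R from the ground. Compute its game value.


Edges (from ground): B-R-B-R-B-R
By Berlekamp's sign-expansion rule, a Blue-Red Hackenbush stalk has the value of the surreal number whose sign sequence is the edge sequence with B -> + and R -> -.
Sign sequence: +-+-+-
Trace the sign expansion in the surreal number tree, starting from 0:
Edge 1: B (sign +) -> bounds (0, +inf), value = 1
Edge 2: R (sign -) -> bounds (0, 1), value = 1/2
Edge 3: B (sign +) -> bounds (1/2, 1), value = 3/4
Edge 4: R (sign -) -> bounds (1/2, 3/4), value = 5/8
Edge 5: B (sign +) -> bounds (5/8, 3/4), value = 11/16
Edge 6: R (sign -) -> bounds (5/8, 11/16), value = 21/32
Game value = 21/32

21/32


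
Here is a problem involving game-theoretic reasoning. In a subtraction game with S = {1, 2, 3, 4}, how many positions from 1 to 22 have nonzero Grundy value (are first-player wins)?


Subtraction set S = {1, 2, 3, 4}, so G(n) = n mod 5.
G(n) = 0 when n is a multiple of 5.
Multiples of 5 in [1, 22]: 4
N-positions (nonzero Grundy) = 22 - 4 = 18

18


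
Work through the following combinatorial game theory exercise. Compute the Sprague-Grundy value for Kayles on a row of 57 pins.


Kayles: a move removes 1 or 2 adjacent pins from a contiguous row.
Removing pins from a row of k leaves two independent rows (a, b) with a + b = k - 1 (one pin) or a + b = k - 2 (two pins); an end removal gives a = 0.
By Sprague-Grundy, G(k) = mex{ G(a) XOR G(b) } over all these splits. G(0) = 0.
G(1): splits (0,0):0^0=0 -> mex({0}) = 1
G(2): splits (0,1):0^1=1 (0,0):0^0=0 -> mex({0, 1}) = 2
G(3): splits (0,2):0^2=2 (1,1):1^1=0 (0,1):0^1=1 -> mex({0, 1, 2}) = 3
G(4): splits (0,3):0^3=3 (1,2):1^2=3 (0,2):0^2=2 (1,1):1^1=0 -> mex({0, 2, 3}) = 1
G(5): splits (0,4):0^1=1 (1,3):1^3=2 (2,2):2^2=0 (0,3):0^3=3 (1,2):1^2=3 -> mex({0, 1, 2, 3}) = 4
G(6) = mex({0, 1, 2, 4}) = 3
G(7) = mex({0, 1, 3, 4, 5}) = 2
G(8) = mex({0, 2, 3, 5, 6}) = 1
G(9) = mex({0, 1, 2, 3, 6, 7}) = 4
G(10) = mex({0, 1, 3, 4, 5, 7}) = 2
G(11) = mex({0, 1, 2, 3, 4, 5}) = 6
G(12) = mex({0, 1, 2, 3, 5, 6, 7}) = 4
G(13) = mex({0, 2, 3, 4, 6, 7}) = 1
G(14) = mex({0, 1, 4, 5, 6, 7}) = 2
G(15) = mex({0, 1, 2, 3, 4, 5, 6}) = 7
G(16) = mex({0, 2, 3, 5, 6, 7}) = 1
G(17) = mex({0, 1, 2, 3, 5, 6, 7}) = 4
G(18) = mex({0, 1, 2, 4, 5, 6}) = 3
G(19) = mex({0, 1, 3, 4, 5, 7}) = 2
G(20) = mex({0, 2, 3, 4, 5, 6, 7}) = 1
G(21) = mex({0, 1, 2, 3, 5, 6, 7}) = 4
G(22) = mex({0, 1, 2, 3, 4, 5, 7}) = 6
G(23) = mex({0, 1, 2, 3, 4, 5, 6}) = 7
G(24) = mex({0, 1, 2, 3, 5, 6, 7}) = 4
G(25) = mex({0, 2, 3, 4, 6, 7}) = 1
G(26) = mex({0, 1, 3, 4, 5, 6, 7}) = 2
G(27) = mex({0, 1, 2, 3, 4, 5, 6, 7}) = 8
G(28) = mex({0, 1, 2, 3, 4, 6, 7, 8}) = 5
G(29) = mex({0, 1, 2, 3, 5, 6, 7, 8, 9}) = 4
G(30) = mex({0, 1, 2, 3, 4, 5, 6, 9, 10}) = 7
G(31) = mex({0, 1, 3, 4, 5, 7, 10, 11}) = 2
G(32) = mex({0, 2, 3, 4, 5, 6, 7, 9, 11}) = 1
G(33) = mex({0, 1, 2, 3, 4, 5, 6, 7, 9, 12}) = 8
G(34) = mex({0, 1, 2, 3, 4, 5, 7, 8, 11, 12}) = 6
G(35) = mex({0, 1, 2, 3, 4, 5, 6, 8, 9, 10, 11}) = 7
G(36) = mex({0, 1, 2, 3, 5, 6, 7, 9, 10}) = 4
G(37) = mex({0, 2, 3, 4, 6, 7, 9, 10, 11, 12}) = 1
G(38) = mex({0, 1, 3, 4, 5, 6, 7, 9, 10, 11, 12}) = 2
G(39) = mex({0, 1, 2, 4, 5, 6, 7, 9, 10, 12, 14}) = 3
G(40) = mex({0, 2, 3, 4, 6, 7, 11, 12, 14}) = 1
G(41) = mex({0, 1, 2, 3, 5, 6, 7, 9, 10, 11, 12}) = 4
G(42) = mex({0, 1, 2, 3, 4, 5, 6, 9, 10}) = 7
G(43) = mex({0, 1, 3, 4, 5, 7, 9, 10, 12, 15}) = 2
G(44) = mex({0, 2, 3, 4, 5, 6, 7, 9, 10, 12, 15}) = 1
G(45) = mex({0, 1, 2, 3, 4, 5, 6, 7, 9, 10, 12, 14}) = 8
G(46) = mex({0, 1, 3, 4, 5, 7, 8, 11, 12, 14}) = 2
G(47) = mex({0, 1, 2, 3, 4, 5, 6, 8, 9, 10, 11, 12}) = 7
G(48) = mex({0, 1, 2, 3, 5, 6, 7, 9, 10}) = 4
G(49) = mex({0, 2, 3, 4, 6, 7, 9, 10, 11, 12, 15}) = 1
G(50) = mex({0, 1, 4, 5, 6, 7, 9, 11, 12, 14, 15}) = 2
G(51) = mex({0, 1, 2, 3, 4, 5, 6, 7, 9, 12, 14, 15}) = 8
G(52) = mex({0, 2, 3, 4, 5, 6, 7, 8, 11, 12, 15}) = 1
G(53) = mex({0, 1, 2, 3, 5, 6, 7, 8, 9, 10, 11, 12}) = 4
G(54) = mex({0, 1, 2, 3, 4, 5, 6, 9, 10}) = 7
G(55) = mex({0, 1, 3, 4, 5, 7, 9, 10, 11, 12}) = 2
G(56) = mex({0, 2, 3, 4, 5, 6, 7, 9, 10, 11, 12, 13, 14}) = 1
G(57) = mex({0, 1, 2, 3, 5, 6, 7, 9, 10, 12, 13, 14, 15}) = 4
Therefore G(57) = 4.

4


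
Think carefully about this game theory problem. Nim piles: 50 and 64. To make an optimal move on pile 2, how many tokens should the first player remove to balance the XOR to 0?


Piles: 50 and 64
Current XOR: 50 XOR 64 = 114 (non-zero, so this is an N-position).
To make the XOR zero, we need to find a move that balances the piles.
For pile 2 (size 64): target = 64 XOR 114 = 50
We reduce pile 2 from 64 to 50.
Tokens removed: 64 - 50 = 14
Verification: 50 XOR 50 = 0

14


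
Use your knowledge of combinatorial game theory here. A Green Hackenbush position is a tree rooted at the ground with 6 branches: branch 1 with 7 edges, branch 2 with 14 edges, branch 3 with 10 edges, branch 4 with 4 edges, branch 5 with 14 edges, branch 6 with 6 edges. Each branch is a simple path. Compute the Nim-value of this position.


The tree has 6 branches from the ground vertex.
In Green Hackenbush, the Nim-value of a simple path of length k is k.
Branch 1: length 7, Nim-value = 7
Branch 2: length 14, Nim-value = 14
Branch 3: length 10, Nim-value = 10
Branch 4: length 4, Nim-value = 4
Branch 5: length 14, Nim-value = 14
Branch 6: length 6, Nim-value = 6
Total Nim-value = XOR of all branch values:
0 XOR 7 = 7
7 XOR 14 = 9
9 XOR 10 = 3
3 XOR 4 = 7
7 XOR 14 = 9
9 XOR 6 = 15
Nim-value of the tree = 15

15


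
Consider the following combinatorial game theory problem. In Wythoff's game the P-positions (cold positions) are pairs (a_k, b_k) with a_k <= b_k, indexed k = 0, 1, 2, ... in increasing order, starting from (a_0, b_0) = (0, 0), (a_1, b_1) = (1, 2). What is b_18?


By Wythoff's theorem, a_k = floor(k * phi) and b_k = floor(k * phi^2) = a_k + k, where phi = (1 + sqrt(5))/2 is the golden ratio.
phi = (1 + sqrt(5))/2 = 1.618034
phi^2 = phi + 1 = 2.618034
k = 18
k * phi^2 = 18 * 2.618034 = 47.124612
b_18 = floor(k * phi^2) = 47 (check: a_18 + k = 29 + 18 = 47)

47


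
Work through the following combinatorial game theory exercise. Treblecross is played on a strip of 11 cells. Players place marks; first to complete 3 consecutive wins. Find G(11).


Treblecross: place X on empty cells; 3-in-a-row wins.
Playing within two cells of an existing X lets the opponent win at once, so sensible play treats the cells i-2..i+2 around each X as dead. The player left with no safe cell loses, so this is a normal-play take-away game on strips of safe cells.
Placing X at cell i (0-indexed) of a strip of k safe cells leaves independent strips of sizes max(0, i-2) and max(0, k-i-3). Hence G(k) = mex{ G(max(0,i-2)) XOR G(max(0,k-i-3)) : 0 <= i < k }, with G(0) = 0.
G(1): splits (0,0):0^0=0 -> mex({0}) = 1
G(2): splits (0,0):0^0=0 -> mex({0}) = 1
G(3): splits (0,0):0^0=0 -> mex({0}) = 1
G(4): splits (0,1):0^1=1 (0,0):0^0=0 -> mex({0, 1}) = 2
G(5): splits (0,2):0^1=1 (0,1):0^1=1 (0,0):0^0=0 -> mex({0, 1}) = 2
G(6) = mex({1}) = 0
G(7) = mex({0, 1, 2}) = 3
G(8) = mex({0, 1, 2}) = 3
G(9) = mex({0, 2}) = 1
G(10) = mex({0, 2, 3}) = 1
G(11) = mex({0, 3}) = 1
Therefore G(11) = 1.

1


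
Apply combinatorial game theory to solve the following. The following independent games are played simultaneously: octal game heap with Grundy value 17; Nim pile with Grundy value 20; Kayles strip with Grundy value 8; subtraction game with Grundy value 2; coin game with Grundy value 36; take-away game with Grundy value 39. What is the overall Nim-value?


By the Sprague-Grundy theorem, the Grundy value of a sum of games is the XOR of individual Grundy values.
octal game heap: Grundy value = 17. Running XOR: 0 XOR 17 = 17
Nim pile: Grundy value = 20. Running XOR: 17 XOR 20 = 5
Kayles strip: Grundy value = 8. Running XOR: 5 XOR 8 = 13
subtraction game: Grundy value = 2. Running XOR: 13 XOR 2 = 15
coin game: Grundy value = 36. Running XOR: 15 XOR 36 = 43
take-away game: Grundy value = 39. Running XOR: 43 XOR 39 = 12
The combined Grundy value is 12.

12


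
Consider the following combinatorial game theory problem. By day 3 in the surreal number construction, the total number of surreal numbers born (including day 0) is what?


Day 0: {|} = 0 is born. Count = 1.
Day n: the number of surreal numbers born by day n is 2^(n+1) - 1.
By day 0: 2^1 - 1 = 1
By day 1: 2^2 - 1 = 3
By day 2: 2^3 - 1 = 7
By day 3: 2^4 - 1 = 15
By day 3: 15 surreal numbers.

15


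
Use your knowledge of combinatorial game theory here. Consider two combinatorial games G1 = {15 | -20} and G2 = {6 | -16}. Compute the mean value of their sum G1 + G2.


G1 = {15 | -20}, G2 = {6 | -16}
Each is a switch {a | b} with numbers a > b; its mean value is (a + b)/2, and mean value is additive over game sums: m(G1 + G2) = m(G1) + m(G2).
Mean of G1 = (15 + (-20))/2 = -5/2 = -5/2
Mean of G2 = (6 + (-16))/2 = -10/2 = -5
Mean of G1 + G2 = -5/2 + -5 = -15/2

-15/2


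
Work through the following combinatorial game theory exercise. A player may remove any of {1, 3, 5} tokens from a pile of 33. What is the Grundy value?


The subtraction set is S = {1, 3, 5}.
G(k) = mex{ G(k - s) : s in S, s <= k }. We compute iteratively: G(0) = 0.
G(1) = mex({0}) = 1
G(2) = mex({1}) = 0
G(3) = mex({0}) = 1
G(4) = mex({1}) = 0
G(5) = mex({0}) = 1
G(6) = mex({1}) = 0
Observe that G(2)..G(6) = 0, 1, 0, 1, 0 repeats G(0)..G(4) = 0, 1, 0, 1, 0.
For k >= max(S) = 5, G(k) is determined by the previous 5 values G(k-5)..G(k-1); a window of 5 consecutive values has recurred shifted by 2, so by induction G(k + 2) = G(k) for all k >= 0: the sequence is periodic from the start with period 2.
One period: G(0..1) = 0, 1.
33 mod 2 = 1, so G(33) = G(1) = 1.

1


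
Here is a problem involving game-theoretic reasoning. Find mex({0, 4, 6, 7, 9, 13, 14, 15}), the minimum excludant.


Set = {0, 4, 6, 7, 9, 13, 14, 15}
0 is in the set.
1 is NOT in the set. This is the mex.
mex = 1

1


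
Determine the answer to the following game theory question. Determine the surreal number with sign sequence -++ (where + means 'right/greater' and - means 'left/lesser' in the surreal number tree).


Sign expansion: -++
Rule: track bounds (lo, hi), initially (-inf, +inf). On '+', the current value becomes lo and we move to the simplest number in (value, hi): value + 1 if hi = +inf, otherwise the midpoint (value + hi)/2. On '-', the current value becomes hi and we move to value - 1 if lo = -inf, otherwise the midpoint (lo + value)/2.
Start at 0.
Step 1: sign = -, move left. Bounds: (-inf, 0). Value = -1
Step 2: sign = +, move right. Bounds: (-1, 0). Value = -1/2
Step 3: sign = +, move right. Bounds: (-1/2, 0). Value = -1/4
The surreal number with sign expansion -++ is -1/4.

-1/4


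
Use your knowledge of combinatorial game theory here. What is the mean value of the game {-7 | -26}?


Game = {-7 | -26}, a switch {a | b} with numbers a > b.
Its thermograph has left wall a - t and right wall b + t, which meet at t = (a - b)/2, where both equal (a + b)/2. So the mast (mean value) is at (a + b)/2.
Mean = (-7 + (-26))/2 = -33/2 = -33/2

-33/2


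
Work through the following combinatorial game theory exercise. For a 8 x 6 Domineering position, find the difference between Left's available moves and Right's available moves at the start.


Board is 8 x 6 (rows x cols).
Left (vertical) placements: (rows-1) * cols = 7 * 6 = 42
Right (horizontal) placements: rows * (cols-1) = 8 * 5 = 40
Advantage = Left - Right = 42 - 40 = 2

2


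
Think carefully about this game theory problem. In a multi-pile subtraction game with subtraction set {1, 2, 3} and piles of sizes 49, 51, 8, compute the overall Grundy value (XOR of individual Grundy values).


Subtraction set: {1, 2, 3}
For this subtraction set, G(n) = n mod 4 (period = max + 1 = 4).
Pile 1 (size 49): G(49) = 49 mod 4 = 1
Pile 2 (size 51): G(51) = 51 mod 4 = 3
Pile 3 (size 8): G(8) = 8 mod 4 = 0
Total Grundy value = XOR of all: 1 XOR 3 XOR 0 = 2

2


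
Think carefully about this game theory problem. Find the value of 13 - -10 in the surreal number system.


x = 13, y = -10
x - y = 13 - -10 = 23

23


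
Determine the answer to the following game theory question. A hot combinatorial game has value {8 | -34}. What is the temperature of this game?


The game is {8 | -34}, a switch {a | b} with numbers a > b.
Cooling {a | b} by t gives {a - t | b + t}, which stops being hot when a - t = b + t, i.e. at t = (a - b)/2. So the temperature of a switch is (a - b)/2.
Temperature = (Left option - Right option) / 2
= (8 - (-34)) / 2
= 42 / 2
= 21

21


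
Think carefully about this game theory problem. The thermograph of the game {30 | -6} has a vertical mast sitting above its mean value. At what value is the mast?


Game = {30 | -6}, a switch {a | b} with numbers a > b.
Its thermograph has left wall a - t and right wall b + t, which meet at t = (a - b)/2, where both equal (a + b)/2. So the mast (mean value) is at (a + b)/2.
Mean = (30 + (-6))/2 = 24/2 = 12

12


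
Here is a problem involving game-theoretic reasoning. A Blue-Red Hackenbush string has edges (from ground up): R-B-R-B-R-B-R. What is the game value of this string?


Edges (from ground): R-B-R-B-R-B-R
By Berlekamp's sign-expansion rule, a Blue-Red Hackenbush stalk has the value of the surreal number whose sign sequence is the edge sequence with B -> + and R -> -.
Sign sequence: -+-+-+-
Trace the sign expansion in the surreal number tree, starting from 0:
Edge 1: R (sign -) -> bounds (-inf, 0), value = -1
Edge 2: B (sign +) -> bounds (-1, 0), value = -1/2
Edge 3: R (sign -) -> bounds (-1, -1/2), value = -3/4
Edge 4: B (sign +) -> bounds (-3/4, -1/2), value = -5/8
Edge 5: R (sign -) -> bounds (-3/4, -5/8), value = -11/16
Edge 6: B (sign +) -> bounds (-11/16, -5/8), value = -21/32
Edge 7: R (sign -) -> bounds (-11/16, -21/32), value = -43/64
Game value = -43/64

-43/64


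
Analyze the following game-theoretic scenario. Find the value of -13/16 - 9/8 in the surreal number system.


x = -13/16, y = 9/8
Converting to common denominator: 16
x = -13/16, y = 18/16
x - y = -13/16 - 9/8 = -31/16

-31/16


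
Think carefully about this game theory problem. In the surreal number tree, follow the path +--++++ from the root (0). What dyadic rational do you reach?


Sign expansion: +--++++
Rule: track bounds (lo, hi), initially (-inf, +inf). On '+', the current value becomes lo and we move to the simplest number in (value, hi): value + 1 if hi = +inf, otherwise the midpoint (value + hi)/2. On '-', the current value becomes hi and we move to value - 1 if lo = -inf, otherwise the midpoint (lo + value)/2.
Start at 0.
Step 1: sign = +, move right. Bounds: (0, +inf). Value = 1
Step 2: sign = -, move left. Bounds: (0, 1). Value = 1/2
Step 3: sign = -, move left. Bounds: (0, 1/2). Value = 1/4
Step 4: sign = +, move right. Bounds: (1/4, 1/2). Value = 3/8
Step 5: sign = +, move right. Bounds: (3/8, 1/2). Value = 7/16
Step 6: sign = +, move right. Bounds: (7/16, 1/2). Value = 15/32
Step 7: sign = +, move right. Bounds: (15/32, 1/2). Value = 31/64
The surreal number with sign expansion +--++++ is 31/64.

31/64


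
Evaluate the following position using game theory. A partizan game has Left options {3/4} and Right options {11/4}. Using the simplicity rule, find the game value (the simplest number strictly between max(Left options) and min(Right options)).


Left options: {3/4}, max = 3/4
Right options: {11/4}, min = 11/4
All options are numbers and max(Left) < min(Right), so by the simplicity theorem the value is the simplest (earliest-born) number strictly between 3/4 and 11/4.
Integers 1 through 2 all lie strictly between 3/4 and 11/4.
Among integers, the simplest (lowest birthday = smallest |n|; 0 is born on day 0, +-n on day n) is 1.
No non-integer in the interval can be simpler: if x is a non-integer in the interval, then floor(x) or ceil(x) also lies in the interval (the interval contains an integer), and both are proper prefixes of x's sign expansion, i.e. born earlier. So the game value is 1.
Game value = 1

1


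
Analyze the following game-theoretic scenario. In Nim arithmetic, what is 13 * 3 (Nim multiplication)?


Nim multiplication is bilinear over XOR: (u XOR v) * w = (u*w) XOR (v*w).
So we split each operand into its bit components and XOR the pairwise Nim products.
13 = 1 + 4 + 8 (as XOR of powers of 2).
3 = 1 + 2 (as XOR of powers of 2).
Using the standard Nim-product table on single bits:
  2*2 = 3,   2*4 = 8,   2*8 = 12,
  4*4 = 6,   4*8 = 11,  8*8 = 13,
and  1*x = x (identity), k*l = l*k (commutative).
Pairwise Nim products:
  1 * 1 = 1
  1 * 2 = 2
  4 * 1 = 4
  4 * 2 = 8
  8 * 1 = 8
  8 * 2 = 12
XOR them: 1 XOR 2 XOR 4 XOR 8 XOR 8 XOR 12 = 11.
Result: 13 * 3 = 11 (in Nim).

11


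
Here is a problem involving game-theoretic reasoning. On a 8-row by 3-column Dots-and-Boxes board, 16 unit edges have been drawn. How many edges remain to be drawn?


Grid: 8 x 3 boxes, i.e. 9 rows and 4 columns of dots.
Horizontal edges: (rows + 1) * cols = 9 * 3 = 27
Vertical edges: rows * (cols + 1) = 8 * 4 = 32
Total edges: 27 + 32 = 59
Edges drawn: 16
Remaining: 59 - 16 = 43

43


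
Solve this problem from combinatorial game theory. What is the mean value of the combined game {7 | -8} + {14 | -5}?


G1 = {7 | -8}, G2 = {14 | -5}
Each is a switch {a | b} with numbers a > b; its mean value is (a + b)/2, and mean value is additive over game sums: m(G1 + G2) = m(G1) + m(G2).
Mean of G1 = (7 + (-8))/2 = -1/2 = -1/2
Mean of G2 = (14 + (-5))/2 = 9/2 = 9/2
Mean of G1 + G2 = -1/2 + 9/2 = 4

4


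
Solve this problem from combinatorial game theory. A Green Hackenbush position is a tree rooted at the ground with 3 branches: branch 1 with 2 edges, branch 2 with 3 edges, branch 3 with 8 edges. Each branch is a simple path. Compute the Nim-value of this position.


The tree has 3 branches from the ground vertex.
In Green Hackenbush, the Nim-value of a simple path of length k is k.
Branch 1: length 2, Nim-value = 2
Branch 2: length 3, Nim-value = 3
Branch 3: length 8, Nim-value = 8
Total Nim-value = XOR of all branch values:
0 XOR 2 = 2
2 XOR 3 = 1
1 XOR 8 = 9
Nim-value of the tree = 9

9


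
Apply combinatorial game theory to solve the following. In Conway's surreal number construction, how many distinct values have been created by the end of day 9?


Day 0: {|} = 0 is born. Count = 1.
Day n: the number of surreal numbers born by day n is 2^(n+1) - 1.
By day 0: 2^1 - 1 = 1
By day 1: 2^2 - 1 = 3
By day 2: 2^3 - 1 = 7
By day 3: 2^4 - 1 = 15
By day 4: 2^5 - 1 = 31
By day 5: 2^6 - 1 = 63
By day 6: 2^7 - 1 = 127
By day 7: 2^8 - 1 = 255
By day 8: 2^9 - 1 = 511
By day 9: 2^10 - 1 = 1023
By day 9: 1023 surreal numbers.

1023


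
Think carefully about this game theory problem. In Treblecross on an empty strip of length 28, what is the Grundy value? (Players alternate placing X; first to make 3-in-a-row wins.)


Treblecross: place X on empty cells; 3-in-a-row wins.
Playing within two cells of an existing X lets the opponent win at once, so sensible play treats the cells i-2..i+2 around each X as dead. The player left with no safe cell loses, so this is a normal-play take-away game on strips of safe cells.
Placing X at cell i (0-indexed) of a strip of k safe cells leaves independent strips of sizes max(0, i-2) and max(0, k-i-3). Hence G(k) = mex{ G(max(0,i-2)) XOR G(max(0,k-i-3)) : 0 <= i < k }, with G(0) = 0.
G(1): splits (0,0):0^0=0 -> mex({0}) = 1
G(2): splits (0,0):0^0=0 -> mex({0}) = 1
G(3): splits (0,0):0^0=0 -> mex({0}) = 1
G(4): splits (0,1):0^1=1 (0,0):0^0=0 -> mex({0, 1}) = 2
G(5): splits (0,2):0^1=1 (0,1):0^1=1 (0,0):0^0=0 -> mex({0, 1}) = 2
G(6) = mex({1}) = 0
G(7) = mex({0, 1, 2}) = 3
G(8) = mex({0, 1, 2}) = 3
G(9) = mex({0, 2}) = 1
G(10) = mex({0, 2, 3}) = 1
G(11) = mex({0, 3}) = 1
G(12) = mex({1, 3}) = 0
G(13) = mex({0, 1, 2, 3}) = 4
G(14) = mex({0, 1, 2}) = 3
G(15) = mex({0, 1, 2}) = 3
G(16) = mex({0, 1, 2, 4}) = 3
G(17) = mex({0, 1, 3, 4}) = 2
G(18) = mex({0, 1, 3, 4}) = 2
G(19) = mex({0, 1, 3, 5}) = 2
G(20) = mex({0, 1, 2, 3, 5}) = 4
G(21) = mex({0, 1, 2, 3, 5}) = 4
G(22) = mex({1, 2, 6}) = 0
G(23) = mex({0, 1, 2, 3, 4, 6}) = 5
G(24) = mex({0, 1, 2, 3, 4}) = 5
G(25) = mex({0, 1, 3, 4, 7}) = 2
G(26) = mex({0, 1, 3, 4, 5, 7}) = 2
G(27) = mex({0, 1, 3, 5}) = 2
G(28) = mex({0, 1, 2, 5}) = 3
Therefore G(28) = 3.

3


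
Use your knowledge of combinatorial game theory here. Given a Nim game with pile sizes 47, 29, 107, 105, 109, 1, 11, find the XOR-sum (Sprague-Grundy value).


We need the XOR (exclusive or) of all pile sizes.
After XOR-ing pile 1 (size 47): 0 XOR 47 = 47
After XOR-ing pile 2 (size 29): 47 XOR 29 = 50
After XOR-ing pile 3 (size 107): 50 XOR 107 = 89
After XOR-ing pile 4 (size 105): 89 XOR 105 = 48
After XOR-ing pile 5 (size 109): 48 XOR 109 = 93
After XOR-ing pile 6 (size 1): 93 XOR 1 = 92
After XOR-ing pile 7 (size 11): 92 XOR 11 = 87
The Nim-value of this position is 87.

87


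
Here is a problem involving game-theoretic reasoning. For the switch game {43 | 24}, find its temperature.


The game is {43 | 24}, a switch {a | b} with numbers a > b.
Cooling {a | b} by t gives {a - t | b + t}, which stops being hot when a - t = b + t, i.e. at t = (a - b)/2. So the temperature of a switch is (a - b)/2.
Temperature = (Left option - Right option) / 2
= (43 - (24)) / 2
= 19 / 2
= 19/2

19/2


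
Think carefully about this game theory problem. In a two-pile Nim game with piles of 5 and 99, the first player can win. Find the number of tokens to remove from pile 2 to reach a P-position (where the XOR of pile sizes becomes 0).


Piles: 5 and 99
Current XOR: 5 XOR 99 = 102 (non-zero, so this is an N-position).
To make the XOR zero, we need to find a move that balances the piles.
For pile 2 (size 99): target = 99 XOR 102 = 5
We reduce pile 2 from 99 to 5.
Tokens removed: 99 - 5 = 94
Verification: 5 XOR 5 = 0

94


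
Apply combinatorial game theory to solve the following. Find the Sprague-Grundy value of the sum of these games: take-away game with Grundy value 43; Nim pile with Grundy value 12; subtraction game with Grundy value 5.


By the Sprague-Grundy theorem, the Grundy value of a sum of games is the XOR of individual Grundy values.
take-away game: Grundy value = 43. Running XOR: 0 XOR 43 = 43
Nim pile: Grundy value = 12. Running XOR: 43 XOR 12 = 39
subtraction game: Grundy value = 5. Running XOR: 39 XOR 5 = 34
The combined Grundy value is 34.

34


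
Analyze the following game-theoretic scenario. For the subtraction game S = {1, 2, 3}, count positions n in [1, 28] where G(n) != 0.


Subtraction set S = {1, 2, 3}, so G(n) = n mod 4.
G(n) = 0 when n is a multiple of 4.
Multiples of 4 in [1, 28]: 7
N-positions (nonzero Grundy) = 28 - 7 = 21

21


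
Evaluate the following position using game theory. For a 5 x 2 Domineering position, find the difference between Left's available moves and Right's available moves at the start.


Board is 5 x 2 (rows x cols).
Left (vertical) placements: (rows-1) * cols = 4 * 2 = 8
Right (horizontal) placements: rows * (cols-1) = 5 * 1 = 5
Advantage = Left - Right = 8 - 5 = 3

3


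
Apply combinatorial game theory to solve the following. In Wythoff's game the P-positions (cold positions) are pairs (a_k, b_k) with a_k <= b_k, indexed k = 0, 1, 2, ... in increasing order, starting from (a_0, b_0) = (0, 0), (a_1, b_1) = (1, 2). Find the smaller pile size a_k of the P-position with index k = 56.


By Wythoff's theorem, a_k = floor(k * phi) and b_k = floor(k * phi^2) = a_k + k, where phi = (1 + sqrt(5))/2 is the golden ratio.
phi = (1 + sqrt(5))/2 = 1.618034
k = 56
k * phi = 56 * 1.618034 = 90.609903
a_56 = floor(k * phi) = 90

90


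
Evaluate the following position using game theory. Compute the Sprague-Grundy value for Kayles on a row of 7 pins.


Kayles: a move removes 1 or 2 adjacent pins from a contiguous row.
Removing pins from a row of k leaves two independent rows (a, b) with a + b = k - 1 (one pin) or a + b = k - 2 (two pins); an end removal gives a = 0.
By Sprague-Grundy, G(k) = mex{ G(a) XOR G(b) } over all these splits. G(0) = 0.
G(1): splits (0,0):0^0=0 -> mex({0}) = 1
G(2): splits (0,1):0^1=1 (0,0):0^0=0 -> mex({0, 1}) = 2
G(3): splits (0,2):0^2=2 (1,1):1^1=0 (0,1):0^1=1 -> mex({0, 1, 2}) = 3
G(4): splits (0,3):0^3=3 (1,2):1^2=3 (0,2):0^2=2 (1,1):1^1=0 -> mex({0, 2, 3}) = 1
G(5): splits (0,4):0^1=1 (1,3):1^3=2 (2,2):2^2=0 (0,3):0^3=3 (1,2):1^2=3 -> mex({0, 1, 2, 3}) = 4
G(6) = mex({0, 1, 2, 4}) = 3
G(7) = mex({0, 1, 3, 4, 5}) = 2
Therefore G(7) = 2.

2


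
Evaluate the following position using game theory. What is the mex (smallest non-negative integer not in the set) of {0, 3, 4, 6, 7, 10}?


Set = {0, 3, 4, 6, 7, 10}
0 is in the set.
1 is NOT in the set. This is the mex.
mex = 1

1


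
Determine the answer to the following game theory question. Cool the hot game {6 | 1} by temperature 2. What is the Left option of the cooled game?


Original game: {6 | 1} (a switch {a | b} with a > b).
Cooling by t (for t below the temperature (a - b)/2 = 5/2) taxes each move by t: {a | b} cooled by t is {a - t | b + t}.
Cooling amount: t = 2
Cooled Left option: 6 - 2 = 4
Cooled Right option: 1 + 2 = 3
Cooled game: {4 | 3}
Left option = 4

4


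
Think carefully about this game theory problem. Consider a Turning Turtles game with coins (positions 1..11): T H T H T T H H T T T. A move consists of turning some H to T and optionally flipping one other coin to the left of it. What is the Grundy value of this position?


Coins: T H T H T T H H T T T
Key fact: a single head at position k behaves exactly like a Nim heap of size k (turning it to T and optionally flipping a coin at j < k corresponds to moving the heap from k to j, or to 0), and heads combine as a disjunctive sum (two heads at the same place would cancel, matching j XOR j = 0). So the Nim-value is the XOR of the 1-indexed positions of the heads.
Face-up positions (1-indexed): [2, 4, 7, 8]
XOR 0 with 2: 0 XOR 2 = 2
XOR 2 with 4: 2 XOR 4 = 6
XOR 6 with 7: 6 XOR 7 = 1
XOR 1 with 8: 1 XOR 8 = 9
Nim-value = 9

9


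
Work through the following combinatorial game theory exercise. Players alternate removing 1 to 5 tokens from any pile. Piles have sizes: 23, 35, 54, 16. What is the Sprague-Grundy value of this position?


Subtraction set: {1, 2, 3, 4, 5}
For this subtraction set, G(n) = n mod 6 (period = max + 1 = 6).
Pile 1 (size 23): G(23) = 23 mod 6 = 5
Pile 2 (size 35): G(35) = 35 mod 6 = 5
Pile 3 (size 54): G(54) = 54 mod 6 = 0
Pile 4 (size 16): G(16) = 16 mod 6 = 4
Total Grundy value = XOR of all: 5 XOR 5 XOR 0 XOR 4 = 4

4


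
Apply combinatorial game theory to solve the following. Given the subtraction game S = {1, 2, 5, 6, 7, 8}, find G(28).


The subtraction set is S = {1, 2, 5, 6, 7, 8}.
G(k) = mex{ G(k - s) : s in S, s <= k }. We compute iteratively: G(0) = 0.
G(1) = mex({0}) = 1
G(2) = mex({0, 1}) = 2
G(3) = mex({1, 2}) = 0
G(4) = mex({0, 2}) = 1
G(5) = mex({0, 1}) = 2
G(6) = mex({0, 1, 2}) = 3
G(7) = mex({0, 1, 2, 3}) = 4
G(8) = mex({0, 1, 2, 3, 4}) = 5
G(9) = mex({0, 1, 2, 4, 5}) = 3
G(10) = mex({0, 1, 2, 3, 5}) = 4
G(11) = mex({0, 1, 2, 3, 4}) = 5
G(12) = mex({1, 2, 3, 4, 5}) = 0
G(13) = mex({0, 2, 3, 4, 5}) = 1
G(14) = mex({0, 1, 3, 4, 5}) = 2
G(15) = mex({1, 2, 3, 4, 5}) = 0
G(16) = mex({0, 2, 3, 4, 5}) = 1
G(17) = mex({0, 1, 3, 4, 5}) = 2
G(18) = mex({0, 1, 2, 4, 5}) = 3
G(19) = mex({0, 1, 2, 3, 5}) = 4
Observe that G(12)..G(19) = 0, 1, 2, 0, 1, 2, 3, 4 repeats G(0)..G(7) = 0, 1, 2, 0, 1, 2, 3, 4.
For k >= max(S) = 8, G(k) is determined by the previous 8 values G(k-8)..G(k-1); a window of 8 consecutive values has recurred shifted by 12, so by induction G(k + 12) = G(k) for all k >= 0: the sequence is periodic from the start with period 12.
One period: G(0..11) = 0, 1, 2, 0, 1, 2, 3, 4, 5, 3, 4, 5.
28 mod 12 = 4, so G(28) = G(4) = 1.

1
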